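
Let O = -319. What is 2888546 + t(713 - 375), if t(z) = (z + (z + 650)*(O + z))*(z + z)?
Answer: 15806906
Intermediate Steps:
t(z) = 2*z*(z + (-319 + z)*(650 + z)) (t(z) = (z + (z + 650)*(-319 + z))*(z + z) = (z + (650 + z)*(-319 + z))*(2*z) = (z + (-319 + z)*(650 + z))*(2*z) = 2*z*(z + (-319 + z)*(650 + z)))
2888546 + t(713 - 375) = 2888546 + 2*(713 - 375)*(-207350 + (713 - 375)**2 + 332*(713 - 375)) = 2888546 + 2*338*(-207350 + 338**2 + 332*338) = 2888546 + 2*338*(-207350 + 114244 + 112216) = 2888546 + 2*338*19110 = 2888546 + 12918360 = 15806906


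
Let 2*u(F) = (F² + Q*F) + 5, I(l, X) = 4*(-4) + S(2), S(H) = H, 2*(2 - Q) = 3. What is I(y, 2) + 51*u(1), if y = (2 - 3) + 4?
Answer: 607/4 ≈ 151.75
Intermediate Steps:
Q = ½ (Q = 2 - ½*3 = 2 - 3/2 = ½ ≈ 0.50000)
y = 3 (y = -1 + 4 = 3)
I(l, X) = -14 (I(l, X) = 4*(-4) + 2 = -16 + 2 = -14)
u(F) = 5/2 + F²/2 + F/4 (u(F) = ((F² + F/2) + 5)/2 = (5 + F² + F/2)/2 = 5/2 + F²/2 + F/4)
I(y, 2) + 51*u(1) = -14 + 51*(5/2 + (½)*1² + (¼)*1) = -14 + 51*(5/2 + (½)*1 + ¼) = -14 + 51*(5/2 + ½ + ¼) = -14 + 51*(13/4) = -14 + 663/4 = 607/4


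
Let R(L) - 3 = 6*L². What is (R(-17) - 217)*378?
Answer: 574560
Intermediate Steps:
R(L) = 3 + 6*L²
(R(-17) - 217)*378 = ((3 + 6*(-17)²) - 217)*378 = ((3 + 6*289) - 217)*378 = ((3 + 1734) - 217)*378 = (1737 - 217)*378 = 1520*378 = 574560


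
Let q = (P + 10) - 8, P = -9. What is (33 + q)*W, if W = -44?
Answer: -1144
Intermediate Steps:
q = -7 (q = (-9 + 10) - 8 = 1 - 8 = -7)
(33 + q)*W = (33 - 7)*(-44) = 26*(-44) = -1144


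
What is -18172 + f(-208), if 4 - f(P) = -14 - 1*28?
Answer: -18126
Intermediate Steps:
f(P) = 46 (f(P) = 4 - (-14 - 1*28) = 4 - (-14 - 28) = 4 - 1*(-42) = 4 + 42 = 46)
-18172 + f(-208) = -18172 + 46 = -18126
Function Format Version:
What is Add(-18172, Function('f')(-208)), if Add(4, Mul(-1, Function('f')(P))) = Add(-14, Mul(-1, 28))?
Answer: -18126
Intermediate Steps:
Function('f')(P) = 46 (Function('f')(P) = Add(4, Mul(-1, Add(-14, Mul(-1, 28)))) = Add(4, Mul(-1, Add(-14, -28))) = Add(4, Mul(-1, -42)) = Add(4, 42) = 46)
Add(-18172, Function('f')(-208)) = Add(-18172, 46) = -18126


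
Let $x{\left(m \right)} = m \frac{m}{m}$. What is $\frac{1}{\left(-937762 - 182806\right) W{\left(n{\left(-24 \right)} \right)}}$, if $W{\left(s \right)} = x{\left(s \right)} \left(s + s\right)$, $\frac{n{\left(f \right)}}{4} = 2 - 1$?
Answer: $- \frac{1}{35858176} \approx -2.7888 \cdot 10^{-8}$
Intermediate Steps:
$n{\left(f \right)} = 4$ ($n{\left(f \right)} = 4 \left(2 - 1\right) = 4 \cdot 1 = 4$)
$x{\left(m \right)} = m$ ($x{\left(m \right)} = m 1 = m$)
$W{\left(s \right)} = 2 s^{2}$ ($W{\left(s \right)} = s \left(s + s\right) = s 2 s = 2 s^{2}$)
$\frac{1}{\left(-937762 - 182806\right) W{\left(n{\left(-24 \right)} \right)}} = \frac{1}{\left(-937762 - 182806\right) 2 \cdot 4^{2}} = \frac{1}{\left(-1120568\right) 2 \cdot 16} = - \frac{1}{1120568 \cdot 32} = \left(- \frac{1}{1120568}\right) \frac{1}{32} = - \frac{1}{35858176}$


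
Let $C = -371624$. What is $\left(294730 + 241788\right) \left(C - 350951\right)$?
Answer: $-387674493850$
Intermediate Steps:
$\left(294730 + 241788\right) \left(C - 350951\right) = \left(294730 + 241788\right) \left(-371624 - 350951\right) = 536518 \left(-722575\right) = -387674493850$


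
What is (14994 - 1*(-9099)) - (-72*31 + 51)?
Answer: 26274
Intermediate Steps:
(14994 - 1*(-9099)) - (-72*31 + 51) = (14994 + 9099) - (-2232 + 51) = 24093 - 1*(-2181) = 24093 + 2181 = 26274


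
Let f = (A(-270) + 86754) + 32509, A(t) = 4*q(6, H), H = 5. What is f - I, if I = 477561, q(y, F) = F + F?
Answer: -358258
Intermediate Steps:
q(y, F) = 2*F
A(t) = 40 (A(t) = 4*(2*5) = 4*10 = 40)
f = 119303 (f = (40 + 86754) + 32509 = 86794 + 32509 = 119303)
f - I = 119303 - 1*477561 = 119303 - 477561 = -358258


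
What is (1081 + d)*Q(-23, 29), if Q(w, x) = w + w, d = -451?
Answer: -28980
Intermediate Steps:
Q(w, x) = 2*w
(1081 + d)*Q(-23, 29) = (1081 - 451)*(2*(-23)) = 630*(-46) = -28980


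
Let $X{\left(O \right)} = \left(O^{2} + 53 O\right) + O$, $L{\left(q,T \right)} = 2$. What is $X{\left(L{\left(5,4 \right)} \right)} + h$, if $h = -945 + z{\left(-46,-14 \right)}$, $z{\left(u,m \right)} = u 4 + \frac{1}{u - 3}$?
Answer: $- \frac{49834}{49} \approx -1017.0$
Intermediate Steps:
$z{\left(u,m \right)} = \frac{1}{-3 + u} + 4 u$ ($z{\left(u,m \right)} = 4 u + \frac{1}{-3 + u} = \frac{1}{-3 + u} + 4 u$)
$h = - \frac{55322}{49}$ ($h = -945 + \frac{1 - -552 + 4 \left(-46\right)^{2}}{-3 - 46} = -945 + \frac{1 + 552 + 4 \cdot 2116}{-49} = -945 - \frac{1 + 552 + 8464}{49} = -945 - \frac{9017}{49} = - \frac{55322}{49} \approx -1129.0$)
$X{\left(O \right)} = O^{2} + 54 O$
$X{\left(L{\left(5,4 \right)} \right)} + h = 2 \left(54 + 2\right) - \frac{55322}{49} = 2 \cdot 56 - \frac{55322}{49} = 112 - \frac{55322}{49} = - \frac{49834}{49}$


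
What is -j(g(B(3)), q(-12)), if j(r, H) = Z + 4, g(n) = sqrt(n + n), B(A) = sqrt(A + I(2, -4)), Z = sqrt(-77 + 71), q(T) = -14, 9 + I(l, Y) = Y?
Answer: -4 - I*sqrt(6) ≈ -4.0 - 2.4495*I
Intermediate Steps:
I(l, Y) = -9 + Y
Z = I*sqrt(6) (Z = sqrt(-6) = I*sqrt(6) ≈ 2.4495*I)
B(A) = sqrt(-13 + A) (B(A) = sqrt(A + (-9 - 4)) = sqrt(A - 13) = sqrt(-13 + A))
g(n) = sqrt(2)*sqrt(n) (g(n) = sqrt(2*n) = sqrt(2)*sqrt(n))
j(r, H) = 4 + I*sqrt(6) (j(r, H) = I*sqrt(6) + 4 = 4 + I*sqrt(6))
-j(g(B(3)), q(-12)) = -(4 + I*sqrt(6)) = -4 - I*sqrt(6)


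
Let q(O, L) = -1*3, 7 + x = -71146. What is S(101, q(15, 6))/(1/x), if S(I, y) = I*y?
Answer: 21559359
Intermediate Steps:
x = -71153 (x = -7 - 71146 = -71153)
q(O, L) = -3
S(101, q(15, 6))/(1/x) = (101*(-3))/(1/(-71153)) = -303/(-1/71153) = -303*(-71153) = 21559359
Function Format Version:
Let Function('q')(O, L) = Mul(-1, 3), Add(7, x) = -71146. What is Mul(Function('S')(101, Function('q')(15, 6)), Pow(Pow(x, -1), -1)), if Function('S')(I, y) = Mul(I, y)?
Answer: 21559359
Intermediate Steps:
x = -71153 (x = Add(-7, -71146) = -71153)
Function('q')(O, L) = -3
Mul(Function('S')(101, Function('q')(15, 6)), Pow(Pow(x, -1), -1)) = Mul(Mul(101, -3), Pow(Pow(-71153, -1), -1)) = Mul(-303, Pow(Rational(-1, 71153), -1)) = Mul(-303, -71153) = 21559359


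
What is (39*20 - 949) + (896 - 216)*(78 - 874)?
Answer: -541449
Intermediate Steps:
(39*20 - 949) + (896 - 216)*(78 - 874) = (780 - 949) + 680*(-796) = -169 - 541280 = -541449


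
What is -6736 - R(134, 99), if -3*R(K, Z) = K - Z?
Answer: -20173/3 ≈ -6724.3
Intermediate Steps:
R(K, Z) = -K/3 + Z/3 (R(K, Z) = -(K - Z)/3 = -K/3 + Z/3)
-6736 - R(134, 99) = -6736 - (-⅓*134 + (⅓)*99) = -6736 - (-134/3 + 33) = -6736 - 1*(-35/3) = -6736 + 35/3 = -20173/3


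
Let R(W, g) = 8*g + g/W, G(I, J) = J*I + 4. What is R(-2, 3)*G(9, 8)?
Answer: 1710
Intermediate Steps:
G(I, J) = 4 + I*J (G(I, J) = I*J + 4 = 4 + I*J)
R(-2, 3)*G(9, 8) = (8*3 + 3/(-2))*(4 + 9*8) = (24 + 3*(-1/2))*(4 + 72) = (24 - 3/2)*76 = (45/2)*76 = 1710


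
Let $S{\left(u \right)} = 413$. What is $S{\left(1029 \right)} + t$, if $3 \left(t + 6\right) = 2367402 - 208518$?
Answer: $720035$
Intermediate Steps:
$t = 719622$ ($t = -6 + \frac{2367402 - 208518}{3} = -6 + \frac{1}{3} \cdot 2158884 = -6 + 719628 = 719622$)
$S{\left(1029 \right)} + t = 413 + 719622 = 720035$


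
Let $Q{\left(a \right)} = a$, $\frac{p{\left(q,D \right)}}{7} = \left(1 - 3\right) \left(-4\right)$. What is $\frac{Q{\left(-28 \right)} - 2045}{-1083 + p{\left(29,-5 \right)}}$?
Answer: $\frac{2073}{1027} \approx 2.0185$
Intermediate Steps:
$p{\left(q,D \right)} = 56$ ($p{\left(q,D \right)} = 7 \left(1 - 3\right) \left(-4\right) = 7 \left(\left(-2\right) \left(-4\right)\right) = 7 \cdot 8 = 56$)
$\frac{Q{\left(-28 \right)} - 2045}{-1083 + p{\left(29,-5 \right)}} = \frac{-28 - 2045}{-1083 + 56} = - \frac{2073}{-1027} = \left(-2073\right) \left(- \frac{1}{1027}\right) = \frac{2073}{1027}$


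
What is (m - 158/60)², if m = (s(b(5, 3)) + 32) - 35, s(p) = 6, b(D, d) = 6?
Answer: 121/900 ≈ 0.13444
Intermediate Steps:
m = 3 (m = (6 + 32) - 35 = 38 - 35 = 3)
(m - 158/60)² = (3 - 158/60)² = (3 - 158*1/60)² = (3 - 79/30)² = (11/30)² = 121/900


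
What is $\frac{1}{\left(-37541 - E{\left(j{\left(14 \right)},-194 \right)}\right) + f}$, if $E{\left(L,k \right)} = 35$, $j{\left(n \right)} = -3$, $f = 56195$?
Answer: $\frac{1}{18619} \approx 5.3709 \cdot 10^{-5}$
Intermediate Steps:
$\frac{1}{\left(-37541 - E{\left(j{\left(14 \right)},-194 \right)}\right) + f} = \frac{1}{\left(-37541 - 35\right) + 56195} = \frac{1}{-37576 + 56195} = \frac{1}{18619}$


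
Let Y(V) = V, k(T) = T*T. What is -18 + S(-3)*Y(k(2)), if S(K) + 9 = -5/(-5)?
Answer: -50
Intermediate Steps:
k(T) = T²
S(K) = -8 (S(K) = -9 - 5/(-5) = -9 - 5*(-⅕) = -9 + 1 = -8)
-18 + S(-3)*Y(k(2)) = -18 - 8*2² = -18 - 8*4 = -18 - 32 = -50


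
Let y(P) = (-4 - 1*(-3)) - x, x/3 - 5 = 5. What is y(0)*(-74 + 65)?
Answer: 279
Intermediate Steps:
x = 30 (x = 15 + 3*5 = 15 + 15 = 30)
y(P) = -31 (y(P) = (-4 - 1*(-3)) - 1*30 = (-4 + 3) - 30 = -1 - 30 = -31)
y(0)*(-74 + 65) = -31*(-74 + 65) = -31*(-9) = 279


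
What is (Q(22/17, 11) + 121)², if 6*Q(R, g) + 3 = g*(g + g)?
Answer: 931225/36 ≈ 25867.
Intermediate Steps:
Q(R, g) = -½ + g²/3 (Q(R, g) = -½ + (g*(g + g))/6 = -½ + (g*(2*g))/6 = -½ + (2*g²)/6 = -½ + g²/3)
(Q(22/17, 11) + 121)² = ((-½ + (⅓)*11²) + 121)² = ((-½ + (⅓)*121) + 121)² = ((-½ + 121/3) + 121)² = (239/6 + 121)² = (965/6)² = 931225/36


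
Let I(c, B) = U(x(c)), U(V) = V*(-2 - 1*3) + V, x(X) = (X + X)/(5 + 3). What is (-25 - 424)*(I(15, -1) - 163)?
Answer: 79922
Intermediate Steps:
x(X) = X/4 (x(X) = (2*X)/8 = (2*X)*(1/8) = X/4)
U(V) = -4*V (U(V) = V*(-2 - 3) + V = V*(-5) + V = -5*V + V = -4*V)
I(c, B) = -c
(-25 - 424)*(I(15, -1) - 163) = (-25 - 424)*(-1*15 - 163) = -449*(-15 - 163) = -449*(-178) = 79922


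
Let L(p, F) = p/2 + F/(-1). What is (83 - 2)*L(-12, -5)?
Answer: -81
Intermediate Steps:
L(p, F) = p/2 - F (L(p, F) = p*(1/2) + F*(-1) = p/2 - F)
(83 - 2)*L(-12, -5) = (83 - 2)*((1/2)*(-12) - 1*(-5)) = 81*(-6 + 5) = 81*(-1) = -81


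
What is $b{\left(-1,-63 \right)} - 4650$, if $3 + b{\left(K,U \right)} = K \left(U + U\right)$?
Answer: $-4527$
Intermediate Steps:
$b{\left(K,U \right)} = -3 + 2 K U$ ($b{\left(K,U \right)} = -3 + K \left(U + U\right) = -3 + K 2 U = -3 + 2 K U$)
$b{\left(-1,-63 \right)} - 4650 = \left(-3 + 2 \left(-1\right) \left(-63\right)\right) - 4650 = \left(-3 + 126\right) - 4650 = 123 - 4650 = -4527$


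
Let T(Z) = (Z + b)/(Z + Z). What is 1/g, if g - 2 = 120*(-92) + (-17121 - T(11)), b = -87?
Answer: -11/309711 ≈ -3.5517e-5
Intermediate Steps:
T(Z) = (-87 + Z)/(2*Z) (T(Z) = (Z - 87)/(Z + Z) = (-87 + Z)/((2*Z)) = (-87 + Z)*(1/(2*Z)) = (-87 + Z)/(2*Z))
g = -309711/11 (g = 2 + (120*(-92) + (-17121 - (-87 + 11)/(2*11))) = 2 + (-11040 + (-17121 - (-76)/(2*11))) = 2 + (-11040 + (-17121 - 1*(-38/11))) = 2 + (-11040 + (-17121 + 38/11)) = 2 + (-11040 - 188293/11) = 2 - 309733/11 = -309711/11 ≈ -28156.)
1/g = 1/(-309711/11) = -11/309711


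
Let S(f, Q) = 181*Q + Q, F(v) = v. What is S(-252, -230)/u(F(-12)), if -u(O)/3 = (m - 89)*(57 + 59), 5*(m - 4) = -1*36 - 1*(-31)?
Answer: -10465/7482 ≈ -1.3987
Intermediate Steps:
m = 3 (m = 4 + (-1*36 - 1*(-31))/5 = 4 + (-36 + 31)/5 = 4 + (1/5)*(-5) = 4 - 1 = 3)
u(O) = 29928 (u(O) = -3*(3 - 89)*(57 + 59) = -(-258)*116 = -3*(-9976) = 29928)
S(f, Q) = 182*Q
S(-252, -230)/u(F(-12)) = (182*(-230))/29928 = -41860*1/29928 = -10465/7482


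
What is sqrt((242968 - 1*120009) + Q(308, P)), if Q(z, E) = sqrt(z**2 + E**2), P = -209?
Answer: sqrt(122959 + 11*sqrt(1145)) ≈ 351.19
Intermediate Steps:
Q(z, E) = sqrt(E**2 + z**2)
sqrt((242968 - 1*120009) + Q(308, P)) = sqrt((242968 - 1*120009) + sqrt((-209)**2 + 308**2)) = sqrt((242968 - 120009) + sqrt(43681 + 94864)) = sqrt(122959 + sqrt(138545)) = sqrt(122959 + 11*sqrt(1145))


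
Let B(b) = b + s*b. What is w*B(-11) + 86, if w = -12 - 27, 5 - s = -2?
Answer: 3518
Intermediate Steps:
s = 7 (s = 5 - 1*(-2) = 5 + 2 = 7)
w = -39
B(b) = 8*b (B(b) = b + 7*b = 8*b)
w*B(-11) + 86 = -312*(-11) + 86 = -39*(-88) + 86 = 3432 + 86 = 3518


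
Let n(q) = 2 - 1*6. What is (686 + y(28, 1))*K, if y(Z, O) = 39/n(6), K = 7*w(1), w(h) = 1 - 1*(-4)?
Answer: 94675/4 ≈ 23669.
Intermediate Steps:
w(h) = 5 (w(h) = 1 + 4 = 5)
n(q) = -4 (n(q) = 2 - 6 = -4)
K = 35 (K = 7*5 = 35)
y(Z, O) = -39/4 (y(Z, O) = 39/(-4) = 39*(-¼) = -39/4)
(686 + y(28, 1))*K = (686 - 39/4)*35 = (2705/4)*35 = 94675/4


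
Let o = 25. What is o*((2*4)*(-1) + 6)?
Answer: -50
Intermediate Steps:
o*((2*4)*(-1) + 6) = 25*((2*4)*(-1) + 6) = 25*(8*(-1) + 6) = 25*(-8 + 6) = 25*(-2) = -50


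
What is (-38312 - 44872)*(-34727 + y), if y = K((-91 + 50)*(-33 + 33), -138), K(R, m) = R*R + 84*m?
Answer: 3852999696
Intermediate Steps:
K(R, m) = R² + 84*m
y = -11592 (y = ((-91 + 50)*(-33 + 33))² + 84*(-138) = (-41*0)² - 11592 = 0² - 11592 = 0 - 11592 = -11592)
(-38312 - 44872)*(-34727 + y) = (-38312 - 44872)*(-34727 - 11592) = -83184*(-46319) = 3852999696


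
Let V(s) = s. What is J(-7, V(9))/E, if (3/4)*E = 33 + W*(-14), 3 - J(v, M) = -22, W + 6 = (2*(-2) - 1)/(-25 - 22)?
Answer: 3525/21716 ≈ 0.16232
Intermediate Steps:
W = -277/47 (W = -6 + (2*(-2) - 1)/(-25 - 22) = -6 + (-4 - 1)/(-47) = -6 - 5*(-1/47) = -6 + 5/47 = -277/47 ≈ -5.8936)
J(v, M) = 25 (J(v, M) = 3 - 1*(-22) = 3 + 22 = 25)
E = 21716/141 (E = 4*(33 - 277/47*(-14))/3 = 4*(33 + 3878/47)/3 = (4/3)*(5429/47) = 21716/141 ≈ 154.01)
J(-7, V(9))/E = 25/(21716/141) = 25*(141/21716) = 3525/21716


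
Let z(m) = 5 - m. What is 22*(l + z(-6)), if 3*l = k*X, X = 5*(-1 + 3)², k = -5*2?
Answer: -3674/3 ≈ -1224.7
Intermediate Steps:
k = -10
X = 20 (X = 5*2² = 5*4 = 20)
l = -200/3 (l = (-10*20)/3 = (⅓)*(-200) = -200/3 ≈ -66.667)
22*(l + z(-6)) = 22*(-200/3 + (5 - 1*(-6))) = 22*(-200/3 + (5 + 6)) = 22*(-200/3 + 11) = 22*(-167/3) = -3674/3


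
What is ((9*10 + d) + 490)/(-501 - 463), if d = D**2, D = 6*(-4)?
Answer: -289/241 ≈ -1.1992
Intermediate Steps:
D = -24
d = 576 (d = (-24)**2 = 576)
((9*10 + d) + 490)/(-501 - 463) = ((9*10 + 576) + 490)/(-501 - 463) = ((90 + 576) + 490)/(-964) = (666 + 490)*(-1/964) = 1156*(-1/964) = -289/241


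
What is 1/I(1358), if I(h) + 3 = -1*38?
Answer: -1/41 ≈ -0.024390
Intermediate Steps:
I(h) = -41 (I(h) = -3 - 1*38 = -3 - 38 = -41)
1/I(1358) = 1/(-41) = -1/41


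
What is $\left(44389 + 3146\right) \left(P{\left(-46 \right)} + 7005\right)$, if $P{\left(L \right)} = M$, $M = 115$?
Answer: $338449200$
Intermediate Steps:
$P{\left(L \right)} = 115$
$\left(44389 + 3146\right) \left(P{\left(-46 \right)} + 7005\right) = \left(44389 + 3146\right) \left(115 + 7005\right) = 47535 \cdot 7120 = 338449200$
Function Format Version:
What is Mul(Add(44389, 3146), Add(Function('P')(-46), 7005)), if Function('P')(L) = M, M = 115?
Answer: 338449200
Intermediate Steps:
Function('P')(L) = 115
Mul(Add(44389, 3146), Add(Function('P')(-46), 7005)) = Mul(Add(44389, 3146), Add(115, 7005)) = Mul(47535, 7120) = 338449200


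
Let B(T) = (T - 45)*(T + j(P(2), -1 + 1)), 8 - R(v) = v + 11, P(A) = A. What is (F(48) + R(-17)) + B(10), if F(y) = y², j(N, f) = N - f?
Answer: 1898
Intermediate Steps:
R(v) = -3 - v (R(v) = 8 - (v + 11) = 8 - (11 + v) = 8 + (-11 - v) = -3 - v)
B(T) = (-45 + T)*(2 + T) (B(T) = (T - 45)*(T + (2 - (-1 + 1))) = (-45 + T)*(T + (2 - 1*0)) = (-45 + T)*(T + (2 + 0)) = (-45 + T)*(T + 2) = (-45 + T)*(2 + T))
(F(48) + R(-17)) + B(10) = (48² + (-3 - 1*(-17))) + (-90 + 10² - 43*10) = (2304 + (-3 + 17)) + (-90 + 100 - 430) = (2304 + 14) - 420 = 2318 - 420 = 1898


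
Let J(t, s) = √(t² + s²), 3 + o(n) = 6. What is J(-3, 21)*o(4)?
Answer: 45*√2 ≈ 63.640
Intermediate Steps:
o(n) = 3 (o(n) = -3 + 6 = 3)
J(t, s) = √(s² + t²)
J(-3, 21)*o(4) = √(21² + (-3)²)*3 = √(441 + 9)*3 = √450*3 = (15*√2)*3 = 45*√2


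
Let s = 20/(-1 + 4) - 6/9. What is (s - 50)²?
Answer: 1936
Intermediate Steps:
s = 6 (s = 20/3 - 6*⅑ = 20*(⅓) - ⅔ = 20/3 - ⅔ = 6)
(s - 50)² = (6 - 50)² = (-44)² = 1936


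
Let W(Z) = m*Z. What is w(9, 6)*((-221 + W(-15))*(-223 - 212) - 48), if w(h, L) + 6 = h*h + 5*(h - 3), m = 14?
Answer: 19680885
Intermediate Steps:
W(Z) = 14*Z
w(h, L) = -21 + h² + 5*h (w(h, L) = -6 + (h*h + 5*(h - 3)) = -6 + (h² + 5*(-3 + h)) = -6 + (h² + (-15 + 5*h)) = -6 + (-15 + h² + 5*h) = -21 + h² + 5*h)
w(9, 6)*((-221 + W(-15))*(-223 - 212) - 48) = (-21 + 9² + 5*9)*((-221 + 14*(-15))*(-223 - 212) - 48) = (-21 + 81 + 45)*((-221 - 210)*(-435) - 48) = 105*(-431*(-435) - 48) = 105*(187485 - 48) = 105*187437 = 19680885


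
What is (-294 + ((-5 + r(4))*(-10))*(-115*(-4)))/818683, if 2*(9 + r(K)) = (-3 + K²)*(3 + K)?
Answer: -145194/818683 ≈ -0.17735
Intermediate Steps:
r(K) = -9 + (-3 + K²)*(3 + K)/2 (r(K) = -9 + ((-3 + K²)*(3 + K))/2 = -9 + (-3 + K²)*(3 + K)/2)
(-294 + ((-5 + r(4))*(-10))*(-115*(-4)))/818683 = (-294 + ((-5 + (-27/2 + (½)*4³ - 3/2*4 + (3/2)*4²))*(-10))*(-115*(-4)))/818683 = (-294 + ((-5 + (-27/2 + (½)*64 - 6 + (3/2)*16))*(-10))*460)*(1/818683) = (-294 + ((-5 + (-27/2 + 32 - 6 + 24))*(-10))*460)*(1/818683) = (-294 + ((-5 + 73/2)*(-10))*460)*(1/818683) = (-294 + ((63/2)*(-10))*460)*(1/818683) = (-294 - 315*460)*(1/818683) = (-294 - 144900)*(1/818683) = -145194*1/818683 = -145194/818683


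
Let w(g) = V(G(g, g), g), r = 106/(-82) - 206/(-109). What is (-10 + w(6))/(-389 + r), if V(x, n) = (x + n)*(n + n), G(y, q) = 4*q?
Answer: -782075/867886 ≈ -0.90113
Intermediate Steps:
V(x, n) = 2*n*(n + x) (V(x, n) = (n + x)*(2*n) = 2*n*(n + x))
r = 2669/4469 (r = 106*(-1/82) - 206*(-1/109) = -53/41 + 206/109 = 2669/4469 ≈ 0.59723)
w(g) = 10*g² (w(g) = 2*g*(g + 4*g) = 2*g*(5*g) = 10*g²)
(-10 + w(6))/(-389 + r) = (-10 + 10*6²)/(-389 + 2669/4469) = (-10 + 10*36)/(-1735772/4469) = (-10 + 360)*(-4469/1735772) = 350*(-4469/1735772) = -782075/867886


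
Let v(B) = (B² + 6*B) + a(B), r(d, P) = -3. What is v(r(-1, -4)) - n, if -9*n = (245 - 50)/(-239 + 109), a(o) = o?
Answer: -73/6 ≈ -12.167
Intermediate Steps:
n = ⅙ (n = -(245 - 50)/(9*(-239 + 109)) = -65/(3*(-130)) = -65*(-1)/(3*130) = -⅑*(-3/2) = ⅙ ≈ 0.16667)
v(B) = B² + 7*B (v(B) = (B² + 6*B) + B = B² + 7*B)
v(r(-1, -4)) - n = -3*(7 - 3) - 1*⅙ = -3*4 - ⅙ = -12 - ⅙ = -73/6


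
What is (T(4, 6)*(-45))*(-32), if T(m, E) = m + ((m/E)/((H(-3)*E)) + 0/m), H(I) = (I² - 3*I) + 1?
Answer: 109600/19 ≈ 5768.4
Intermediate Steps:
H(I) = 1 + I² - 3*I
T(m, E) = m + m/(19*E²) (T(m, E) = m + ((m/E)/(((1 + (-3)² - 3*(-3))*E)) + 0/m) = m + ((m/E)/(((1 + 9 + 9)*E)) + 0) = m + ((m/E)/((19*E)) + 0) = m + ((m/E)*(1/(19*E)) + 0) = m + (m/(19*E²) + 0) = m + m/(19*E²))
(T(4, 6)*(-45))*(-32) = ((4 + (1/19)*4/6²)*(-45))*(-32) = ((4 + (1/19)*4*(1/36))*(-45))*(-32) = ((4 + 1/171)*(-45))*(-32) = ((685/171)*(-45))*(-32) = -3425/19*(-32) = 109600/19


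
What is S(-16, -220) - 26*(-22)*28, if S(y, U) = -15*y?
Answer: 16256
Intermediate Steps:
S(-16, -220) - 26*(-22)*28 = -15*(-16) - 26*(-22)*28 = 240 - (-572)*28 = 240 - 1*(-16016) = 240 + 16016 = 16256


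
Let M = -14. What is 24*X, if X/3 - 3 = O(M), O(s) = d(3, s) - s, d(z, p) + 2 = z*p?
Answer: -1944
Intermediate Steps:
d(z, p) = -2 + p*z (d(z, p) = -2 + z*p = -2 + p*z)
O(s) = -2 + 2*s (O(s) = (-2 + s*3) - s = (-2 + 3*s) - s = -2 + 2*s)
X = -81 (X = 9 + 3*(-2 + 2*(-14)) = 9 + 3*(-2 - 28) = 9 + 3*(-30) = 9 - 90 = -81)
24*X = 24*(-81) = -1944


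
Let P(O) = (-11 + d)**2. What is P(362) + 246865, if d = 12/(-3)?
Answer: 247090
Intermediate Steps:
d = -4 (d = 12*(-1/3) = -4)
P(O) = 225 (P(O) = (-11 - 4)**2 = (-15)**2 = 225)
P(362) + 246865 = 225 + 246865 = 247090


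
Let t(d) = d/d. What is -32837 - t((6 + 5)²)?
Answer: -32838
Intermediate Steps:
t(d) = 1
-32837 - t((6 + 5)²) = -32837 - 1*1 = -32837 - 1 = -32838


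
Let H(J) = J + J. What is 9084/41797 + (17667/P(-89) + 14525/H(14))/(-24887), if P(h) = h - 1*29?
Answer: 49713205361/245487657604 ≈ 0.20251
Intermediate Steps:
P(h) = -29 + h (P(h) = h - 29 = -29 + h)
H(J) = 2*J
9084/41797 + (17667/P(-89) + 14525/H(14))/(-24887) = 9084/41797 + (17667/(-29 - 89) + 14525/((2*14)))/(-24887) = 9084*(1/41797) + (17667/(-118) + 14525/28)*(-1/24887) = 9084/41797 + (17667*(-1/118) + 14525*(1/28))*(-1/24887) = 9084/41797 + (-17667/118 + 2075/4)*(-1/24887) = 9084/41797 + (87091/236)*(-1/24887) = 9084/41797 - 87091/5873332 = 49713205361/245487657604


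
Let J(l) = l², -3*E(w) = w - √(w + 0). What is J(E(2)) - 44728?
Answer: -44728 + (2 - √2)²/9 ≈ -44728.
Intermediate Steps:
E(w) = -w/3 + √w/3 (E(w) = -(w - √(w + 0))/3 = -(w - √w)/3 = -w/3 + √w/3)
J(E(2)) - 44728 = (-⅓*2 + √2/3)² - 44728 = (-⅔ + √2/3)² - 44728 = -44728 + (-⅔ + √2/3)²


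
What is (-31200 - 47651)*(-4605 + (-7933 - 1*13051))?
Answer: 2017718239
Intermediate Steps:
(-31200 - 47651)*(-4605 + (-7933 - 1*13051)) = -78851*(-4605 + (-7933 - 13051)) = -78851*(-4605 - 20984) = -78851*(-25589) = 2017718239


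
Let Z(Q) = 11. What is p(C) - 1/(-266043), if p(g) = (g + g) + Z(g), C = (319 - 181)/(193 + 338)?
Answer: 180820618/15696537 ≈ 11.520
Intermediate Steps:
C = 46/177 (C = 138/531 = 138*(1/531) = 46/177 ≈ 0.25989)
p(g) = 11 + 2*g (p(g) = (g + g) + 11 = 2*g + 11 = 11 + 2*g)
p(C) - 1/(-266043) = (11 + 2*(46/177)) - 1/(-266043) = (11 + 92/177) - 1*(-1/266043) = 2039/177 + 1/266043 = 180820618/15696537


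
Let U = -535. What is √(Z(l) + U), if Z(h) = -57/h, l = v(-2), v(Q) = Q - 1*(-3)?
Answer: 4*I*√37 ≈ 24.331*I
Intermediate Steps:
v(Q) = 3 + Q (v(Q) = Q + 3 = 3 + Q)
l = 1 (l = 3 - 2 = 1)
√(Z(l) + U) = √(-57/1 - 535) = √(-57*1 - 535) = √(-57 - 535) = √(-592) = 4*I*√37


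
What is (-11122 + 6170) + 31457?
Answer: 26505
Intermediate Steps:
(-11122 + 6170) + 31457 = -4952 + 31457 = 26505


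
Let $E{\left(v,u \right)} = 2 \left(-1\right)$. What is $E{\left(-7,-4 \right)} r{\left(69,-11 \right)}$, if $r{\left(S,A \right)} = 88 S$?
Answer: $-12144$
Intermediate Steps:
$E{\left(v,u \right)} = -2$
$E{\left(-7,-4 \right)} r{\left(69,-11 \right)} = - 2 \cdot 88 \cdot 69 = \left(-2\right) 6072 = -12144$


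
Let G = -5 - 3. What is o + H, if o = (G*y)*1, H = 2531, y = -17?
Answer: 2667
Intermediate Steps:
G = -8
o = 136 (o = -8*(-17)*1 = 136*1 = 136)
o + H = 136 + 2531 = 2667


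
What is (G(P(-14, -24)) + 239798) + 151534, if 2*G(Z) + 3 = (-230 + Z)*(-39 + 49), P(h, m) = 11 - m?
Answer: 780711/2 ≈ 3.9036e+5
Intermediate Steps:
G(Z) = -2303/2 + 5*Z (G(Z) = -3/2 + ((-230 + Z)*(-39 + 49))/2 = -3/2 + ((-230 + Z)*10)/2 = -3/2 + (-2300 + 10*Z)/2 = -3/2 + (-1150 + 5*Z) = -2303/2 + 5*Z)
(G(P(-14, -24)) + 239798) + 151534 = ((-2303/2 + 5*(11 - 1*(-24))) + 239798) + 151534 = ((-2303/2 + 5*(11 + 24)) + 239798) + 151534 = ((-2303/2 + 5*35) + 239798) + 151534 = ((-2303/2 + 175) + 239798) + 151534 = (-1953/2 + 239798) + 151534 = 477643/2 + 151534 = 780711/2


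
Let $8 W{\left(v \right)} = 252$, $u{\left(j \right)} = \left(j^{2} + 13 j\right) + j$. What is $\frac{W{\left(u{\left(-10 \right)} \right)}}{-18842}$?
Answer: $- \frac{63}{37684} \approx -0.0016718$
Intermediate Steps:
$u{\left(j \right)} = j^{2} + 14 j$
$W{\left(v \right)} = \frac{63}{2}$ ($W{\left(v \right)} = \frac{1}{8} \cdot 252 = \frac{63}{2}$)
$\frac{W{\left(u{\left(-10 \right)} \right)}}{-18842} = \frac{63}{2 \left(-18842\right)} = \frac{63}{2} \left(- \frac{1}{18842}\right) = - \frac{63}{37684}$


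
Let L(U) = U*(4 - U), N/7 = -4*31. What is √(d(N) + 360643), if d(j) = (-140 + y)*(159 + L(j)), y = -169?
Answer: 2*√58548094 ≈ 15303.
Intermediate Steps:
N = -868 (N = 7*(-4*31) = 7*(-124) = -868)
d(j) = -49131 - 309*j*(4 - j) (d(j) = (-140 - 169)*(159 + j*(4 - j)) = -309*(159 + j*(4 - j)) = -49131 - 309*j*(4 - j))
√(d(N) + 360643) = √((-49131 + 309*(-868)*(-4 - 868)) + 360643) = √((-49131 + 309*(-868)*(-872)) + 360643) = √((-49131 + 233880864) + 360643) = √(233831733 + 360643) = √234192376 = 2*√58548094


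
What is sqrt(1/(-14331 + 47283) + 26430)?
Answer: sqrt(7174650171918)/16476 ≈ 162.57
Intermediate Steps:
sqrt(1/(-14331 + 47283) + 26430) = sqrt(1/32952 + 26430) = sqrt(870921361/32952) = sqrt(7174650171918)/16476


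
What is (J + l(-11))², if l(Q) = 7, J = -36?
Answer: 841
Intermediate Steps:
(J + l(-11))² = (-36 + 7)² = (-29)² = 841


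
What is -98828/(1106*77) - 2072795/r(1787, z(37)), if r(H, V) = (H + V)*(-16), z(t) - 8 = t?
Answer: 86813260727/1248134272 ≈ 69.554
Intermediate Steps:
z(t) = 8 + t
r(H, V) = -16*H - 16*V
-98828/(1106*77) - 2072795/r(1787, z(37)) = -98828/(1106*77) - 2072795/(-16*1787 - 16*(8 + 37)) = -98828/85162 - 2072795/(-28592 - 16*45) = -98828*1/85162 - 2072795/(-28592 - 720) = -49414/42581 - 2072795/(-29312) = -49414/42581 - 2072795*(-1/29312) = -49414/42581 + 2072795/29312 = 86813260727/1248134272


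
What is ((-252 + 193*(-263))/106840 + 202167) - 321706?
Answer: -12771597771/106840 ≈ -1.1954e+5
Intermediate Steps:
((-252 + 193*(-263))/106840 + 202167) - 321706 = ((-252 - 50759)*(1/106840) + 202167) - 321706 = (-51011*1/106840 + 202167) - 321706 = (-51011/106840 + 202167) - 321706 = 21599471269/106840 - 321706 = -12771597771/106840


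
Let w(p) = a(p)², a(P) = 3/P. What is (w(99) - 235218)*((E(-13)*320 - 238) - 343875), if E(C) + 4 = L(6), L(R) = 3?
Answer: 29409113311211/363 ≈ 8.1017e+10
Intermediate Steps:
E(C) = -1 (E(C) = -4 + 3 = -1)
w(p) = 9/p² (w(p) = (3/p)² = 9/p²)
(w(99) - 235218)*((E(-13)*320 - 238) - 343875) = (9/99² - 235218)*((-1*320 - 238) - 343875) = (9*(1/9801) - 235218)*((-320 - 238) - 343875) = (1/1089 - 235218)*(-558 - 343875) = -256152401/1089*(-344433) = 29409113311211/363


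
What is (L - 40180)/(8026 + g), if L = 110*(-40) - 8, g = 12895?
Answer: -44588/20921 ≈ -2.1313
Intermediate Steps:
L = -4408 (L = -4400 - 8 = -4408)
(L - 40180)/(8026 + g) = (-4408 - 40180)/(8026 + 12895) = -44588/20921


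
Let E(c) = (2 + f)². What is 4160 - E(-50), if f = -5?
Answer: 4151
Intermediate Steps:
E(c) = 9 (E(c) = (2 - 5)² = (-3)² = 9)
4160 - E(-50) = 4160 - 1*9 = 4160 - 9 = 4151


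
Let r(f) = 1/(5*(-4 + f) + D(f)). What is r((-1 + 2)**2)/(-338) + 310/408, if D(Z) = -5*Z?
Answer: 262001/344760 ≈ 0.75995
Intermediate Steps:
r(f) = -1/20 (r(f) = 1/(5*(-4 + f) - 5*f) = 1/((-20 + 5*f) - 5*f) = 1/(-20) = -1/20)
r((-1 + 2)**2)/(-338) + 310/408 = -1/20/(-338) + 310/408 = -1/20*(-1/338) + 310*(1/408) = 1/6760 + 155/204 = 262001/344760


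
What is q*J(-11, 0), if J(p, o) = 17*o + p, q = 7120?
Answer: -78320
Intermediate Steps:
J(p, o) = p + 17*o
q*J(-11, 0) = 7120*(-11 + 17*0) = 7120*(-11 + 0) = 7120*(-11) = -78320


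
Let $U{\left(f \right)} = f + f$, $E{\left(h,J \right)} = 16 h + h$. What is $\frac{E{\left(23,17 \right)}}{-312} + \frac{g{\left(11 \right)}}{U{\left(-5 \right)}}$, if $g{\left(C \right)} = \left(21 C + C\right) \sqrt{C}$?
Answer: $- \frac{391}{312} - \frac{121 \sqrt{11}}{5} \approx -81.516$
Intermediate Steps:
$E{\left(h,J \right)} = 17 h$
$g{\left(C \right)} = 22 C^{\frac{3}{2}}$ ($g{\left(C \right)} = 22 C \sqrt{C} = 22 C^{\frac{3}{2}}$)
$U{\left(f \right)} = 2 f$
$\frac{E{\left(23,17 \right)}}{-312} + \frac{g{\left(11 \right)}}{U{\left(-5 \right)}} = \frac{17 \cdot 23}{-312} + \frac{22 \cdot 11^{\frac{3}{2}}}{2 \left(-5\right)} = 391 \left(- \frac{1}{312}\right) + \frac{22 \cdot 11 \sqrt{11}}{-10} = - \frac{391}{312} + 242 \sqrt{11} \left(- \frac{1}{10}\right) = - \frac{391}{312} - \frac{121 \sqrt{11}}{5}$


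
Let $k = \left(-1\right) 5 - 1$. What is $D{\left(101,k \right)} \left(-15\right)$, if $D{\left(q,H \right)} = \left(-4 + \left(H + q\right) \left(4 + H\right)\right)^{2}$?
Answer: $-564540$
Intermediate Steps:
$k = -6$ ($k = -5 - 1 = -6$)
$D{\left(q,H \right)} = \left(-4 + \left(4 + H\right) \left(H + q\right)\right)^{2}$
$D{\left(101,k \right)} \left(-15\right) = \left(-4 + \left(-6\right)^{2} + 4 \left(-6\right) + 4 \cdot 101 - 606\right)^{2} \left(-15\right) = \left(-4 + 36 - 24 + 404 - 606\right)^{2} \left(-15\right) = \left(-194\right)^{2} \left(-15\right) = 37636 \left(-15\right) = -564540$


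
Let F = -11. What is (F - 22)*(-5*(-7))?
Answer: -1155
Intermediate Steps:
(F - 22)*(-5*(-7)) = (-11 - 22)*(-5*(-7)) = -33*35 = -1155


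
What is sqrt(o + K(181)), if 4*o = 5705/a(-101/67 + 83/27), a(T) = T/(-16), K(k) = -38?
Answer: 2*I*sqrt(7331039378)/1417 ≈ 120.85*I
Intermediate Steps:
a(T) = -T/16 (a(T) = T*(-1/16) = -T/16)
o = -20640690/1417 (o = (5705/((-(-101/67 + 83/27)/16)))/4 = (5705/((-1/16*2834/1809)))/4 = (5705/(-1417/14472))/4 = (5705*(-14472/1417))/4 = (1/4)*(-82562760/1417) = -20640690/1417 ≈ -14566.)
sqrt(o + K(181)) = sqrt(-20640690/1417 - 38) = sqrt(-20694536/1417) = 2*I*sqrt(7331039378)/1417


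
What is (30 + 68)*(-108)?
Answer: -10584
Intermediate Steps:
(30 + 68)*(-108) = 98*(-108) = -10584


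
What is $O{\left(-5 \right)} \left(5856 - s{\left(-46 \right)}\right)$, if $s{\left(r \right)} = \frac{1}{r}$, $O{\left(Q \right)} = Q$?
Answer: $- \frac{1346885}{46} \approx -29280.0$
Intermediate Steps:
$O{\left(-5 \right)} \left(5856 - s{\left(-46 \right)}\right) = - 5 \left(5856 - \frac{1}{-46}\right) = - 5 \left(5856 - - \frac{1}{46}\right) = - 5 \left(5856 + \frac{1}{46}\right) = \left(-5\right) \frac{269377}{46} = - \frac{1346885}{46}$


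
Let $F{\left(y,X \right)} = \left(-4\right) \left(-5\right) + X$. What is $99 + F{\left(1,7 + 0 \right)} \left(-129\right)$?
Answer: $-3384$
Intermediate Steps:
$F{\left(y,X \right)} = 20 + X$
$99 + F{\left(1,7 + 0 \right)} \left(-129\right) = 99 + \left(20 + \left(7 + 0\right)\right) \left(-129\right) = 99 + \left(20 + 7\right) \left(-129\right) = 99 + 27 \left(-129\right) = 99 - 3483 = -3384$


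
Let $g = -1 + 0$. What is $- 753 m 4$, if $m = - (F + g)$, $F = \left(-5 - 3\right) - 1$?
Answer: $-30120$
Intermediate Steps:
$g = -1$
$F = -9$ ($F = -8 - 1 = -9$)
$m = 10$ ($m = - (-9 - 1) = \left(-1\right) \left(-10\right) = 10$)
$- 753 m 4 = - 753 \cdot 10 \cdot 4 = \left(-753\right) 40 = -30120$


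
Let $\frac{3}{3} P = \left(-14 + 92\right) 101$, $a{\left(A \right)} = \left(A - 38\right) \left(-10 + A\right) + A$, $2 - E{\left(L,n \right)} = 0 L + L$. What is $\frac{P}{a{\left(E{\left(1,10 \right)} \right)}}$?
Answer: $\frac{3939}{167} \approx 23.587$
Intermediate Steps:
$E{\left(L,n \right)} = 2 - L$ ($E{\left(L,n \right)} = 2 - \left(0 L + L\right) = 2 - \left(0 + L\right) = 2 - L$)
$a{\left(A \right)} = A + \left(-38 + A\right) \left(-10 + A\right)$ ($a{\left(A \right)} = \left(-38 + A\right) \left(-10 + A\right) + A = A + \left(-38 + A\right) \left(-10 + A\right)$)
$P = 7878$ ($P = \left(-14 + 92\right) 101 = 78 \cdot 101 = 7878$)
$\frac{P}{a{\left(E{\left(1,10 \right)} \right)}} = \frac{7878}{380 + \left(2 - 1\right)^{2} - 47 \left(2 - 1\right)} = \frac{7878}{380 + 1^{2} - 47} = \frac{7878}{380 + 1 - 47} = \frac{7878}{334} = 7878 \cdot \frac{1}{334} = \frac{3939}{167}$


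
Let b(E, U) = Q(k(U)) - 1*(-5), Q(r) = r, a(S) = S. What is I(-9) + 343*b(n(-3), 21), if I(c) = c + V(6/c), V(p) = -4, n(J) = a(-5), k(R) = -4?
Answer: 330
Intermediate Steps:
n(J) = -5
I(c) = -4 + c (I(c) = c - 4 = -4 + c)
b(E, U) = 1 (b(E, U) = -4 - 1*(-5) = -4 + 5 = 1)
I(-9) + 343*b(n(-3), 21) = (-4 - 9) + 343*1 = -13 + 343 = 330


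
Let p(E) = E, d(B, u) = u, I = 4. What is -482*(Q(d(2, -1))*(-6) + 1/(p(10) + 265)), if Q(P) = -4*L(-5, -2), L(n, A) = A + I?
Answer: -6362882/275 ≈ -23138.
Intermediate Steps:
L(n, A) = 4 + A (L(n, A) = A + 4 = 4 + A)
Q(P) = -8 (Q(P) = -4*(4 - 2) = -4*2 = -8)
-482*(Q(d(2, -1))*(-6) + 1/(p(10) + 265)) = -482*(-8*(-6) + 1/(10 + 265)) = -482*(48 + 1/275) = -482*13201/275 = -6362882/275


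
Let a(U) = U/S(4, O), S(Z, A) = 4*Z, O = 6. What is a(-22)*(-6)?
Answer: 33/4 ≈ 8.2500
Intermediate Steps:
a(U) = U/16 (a(U) = U/((4*4)) = U/16)
a(-22)*(-6) = ((1/16)*(-22))*(-6) = -11/8*(-6) = 33/4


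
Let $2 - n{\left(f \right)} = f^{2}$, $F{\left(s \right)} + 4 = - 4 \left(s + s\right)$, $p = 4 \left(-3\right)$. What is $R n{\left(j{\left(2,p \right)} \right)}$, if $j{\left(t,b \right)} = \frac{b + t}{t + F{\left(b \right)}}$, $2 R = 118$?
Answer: $\frac{259187}{2209} \approx 117.33$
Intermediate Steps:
$p = -12$
$R = 59$ ($R = \frac{1}{2} \cdot 118 = 59$)
$F{\left(s \right)} = -4 - 8 s$ ($F{\left(s \right)} = -4 - 4 \left(s + s\right) = -4 - 4 \cdot 2 s = -4 - 8 s$)
$j{\left(t,b \right)} = \frac{b + t}{-4 + t - 8 b}$ ($j{\left(t,b \right)} = \frac{b + t}{t - \left(4 + 8 b\right)} = \frac{b + t}{-4 + t - 8 b}$)
$n{\left(f \right)} = 2 - f^{2}$
$R n{\left(j{\left(2,p \right)} \right)} = 59 \left(2 - \left(\frac{-12 + 2}{-4 + 2 - -96}\right)^{2}\right) = 59 \left(2 - \left(\frac{1}{-4 + 2 + 96} \left(-10\right)\right)^{2}\right) = 59 \left(2 - \left(\frac{1}{94} \left(-10\right)\right)^{2}\right) = 59 \left(2 - \left(- \frac{5}{47}\right)^{2}\right) = 59 \left(2 - \frac{25}{2209}\right) = 59 \cdot \frac{4393}{2209} = \frac{259187}{2209}$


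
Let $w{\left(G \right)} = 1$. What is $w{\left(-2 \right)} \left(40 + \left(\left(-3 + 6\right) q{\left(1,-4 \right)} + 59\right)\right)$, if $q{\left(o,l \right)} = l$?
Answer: $87$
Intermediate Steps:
$w{\left(-2 \right)} \left(40 + \left(\left(-3 + 6\right) q{\left(1,-4 \right)} + 59\right)\right) = 1 \left(40 + \left(\left(-3 + 6\right) \left(-4\right) + 59\right)\right) = 1 \left(40 + \left(3 \left(-4\right) + 59\right)\right) = 1 \left(40 + \left(-12 + 59\right)\right) = 1 \left(40 + 47\right) = 1 \cdot 87 = 87$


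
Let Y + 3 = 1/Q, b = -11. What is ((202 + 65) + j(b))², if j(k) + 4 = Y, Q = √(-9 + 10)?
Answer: 68121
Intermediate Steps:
Q = 1 (Q = √1 = 1)
Y = -2 (Y = -3 + 1/1 = -3 + 1 = -2)
j(k) = -6 (j(k) = -4 - 2 = -6)
((202 + 65) + j(b))² = ((202 + 65) - 6)² = (267 - 6)² = 261² = 68121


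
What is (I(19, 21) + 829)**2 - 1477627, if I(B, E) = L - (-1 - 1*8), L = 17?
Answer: -746602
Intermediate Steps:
I(B, E) = 26 (I(B, E) = 17 - (-1 - 1*8) = 17 - (-1 - 8) = 17 - 1*(-9) = 17 + 9 = 26)
(I(19, 21) + 829)**2 - 1477627 = (26 + 829)**2 - 1477627 = 855**2 - 1477627 = 731025 - 1477627 = -746602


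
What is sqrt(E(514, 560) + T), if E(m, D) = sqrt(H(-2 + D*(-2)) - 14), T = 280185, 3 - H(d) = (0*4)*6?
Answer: sqrt(280185 + I*sqrt(11)) ≈ 529.33 + 0.003*I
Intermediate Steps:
H(d) = 3 (H(d) = 3 - 0*4*6 = 3 - 0*6 = 3 - 1*0 = 3 + 0 = 3)
E(m, D) = I*sqrt(11) (E(m, D) = sqrt(3 - 14) = sqrt(-11) = I*sqrt(11))
sqrt(E(514, 560) + T) = sqrt(I*sqrt(11) + 280185) = sqrt(280185 + I*sqrt(11))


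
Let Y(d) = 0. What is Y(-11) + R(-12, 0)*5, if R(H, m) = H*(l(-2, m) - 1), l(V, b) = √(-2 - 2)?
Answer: 60 - 120*I ≈ 60.0 - 120.0*I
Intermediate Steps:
l(V, b) = 2*I (l(V, b) = √(-4) = 2*I)
R(H, m) = H*(-1 + 2*I) (R(H, m) = H*(2*I - 1) = H*(-1 + 2*I))
Y(-11) + R(-12, 0)*5 = 0 - 12*(-1 + 2*I)*5 = 0 + (12 - 24*I)*5 = 0 + (60 - 120*I) = 60 - 120*I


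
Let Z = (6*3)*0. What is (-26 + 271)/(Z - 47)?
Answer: -245/47 ≈ -5.2128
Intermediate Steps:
Z = 0 (Z = 18*0 = 0)
(-26 + 271)/(Z - 47) = (-26 + 271)/(0 - 47) = 245/(-47) = 245*(-1/47) = -245/47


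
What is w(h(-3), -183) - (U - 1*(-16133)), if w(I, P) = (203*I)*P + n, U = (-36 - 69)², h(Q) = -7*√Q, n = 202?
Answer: -26956 + 260043*I*√3 ≈ -26956.0 + 4.5041e+5*I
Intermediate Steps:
U = 11025 (U = (-105)² = 11025)
w(I, P) = 202 + 203*I*P (w(I, P) = (203*I)*P + 202 = 203*I*P + 202 = 202 + 203*I*P)
w(h(-3), -183) - (U - 1*(-16133)) = (202 + 203*(-7*I*√3)*(-183)) - (11025 - 1*(-16133)) = (202 + 203*(-7*I*√3)*(-183)) - (11025 + 16133) = (202 + 203*(-7*I*√3)*(-183)) - 1*27158 = (202 + 260043*I*√3) - 27158 = -26956 + 260043*I*√3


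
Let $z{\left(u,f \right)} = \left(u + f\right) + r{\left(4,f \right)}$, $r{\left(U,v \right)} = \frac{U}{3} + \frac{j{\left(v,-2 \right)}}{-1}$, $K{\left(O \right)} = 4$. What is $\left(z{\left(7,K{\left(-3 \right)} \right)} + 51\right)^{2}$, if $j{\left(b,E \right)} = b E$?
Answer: $\frac{45796}{9} \approx 5088.4$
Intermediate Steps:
$j{\left(b,E \right)} = E b$
$r{\left(U,v \right)} = 2 v + \frac{U}{3}$ ($r{\left(U,v \right)} = \frac{U}{3} + \frac{\left(-2\right) v}{-1} = U \frac{1}{3} + - 2 v \left(-1\right) = \frac{U}{3} + 2 v = 2 v + \frac{U}{3}$)
$z{\left(u,f \right)} = \frac{4}{3} + u + 3 f$ ($z{\left(u,f \right)} = \left(u + f\right) + \left(2 f + \frac{1}{3} \cdot 4\right) = \left(f + u\right) + \left(2 f + \frac{4}{3}\right) = \left(f + u\right) + \left(\frac{4}{3} + 2 f\right) = \frac{4}{3} + u + 3 f$)
$\left(z{\left(7,K{\left(-3 \right)} \right)} + 51\right)^{2} = \left(\left(\frac{4}{3} + 7 + 3 \cdot 4\right) + 51\right)^{2} = \left(\left(\frac{4}{3} + 7 + 12\right) + 51\right)^{2} = \left(\frac{61}{3} + 51\right)^{2} = \left(\frac{214}{3}\right)^{2} = \frac{45796}{9}$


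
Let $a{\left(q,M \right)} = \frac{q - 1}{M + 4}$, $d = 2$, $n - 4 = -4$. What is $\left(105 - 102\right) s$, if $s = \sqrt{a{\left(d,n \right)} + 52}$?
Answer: $\frac{3 \sqrt{209}}{2} \approx 21.685$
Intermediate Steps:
$n = 0$ ($n = 4 - 4 = 0$)
$a{\left(q,M \right)} = \frac{-1 + q}{4 + M}$
$s = \frac{\sqrt{209}}{2}$ ($s = \sqrt{\frac{-1 + 2}{4 + 0} + 52} = \sqrt{\frac{1}{4} \cdot 1 + 52} = \sqrt{\frac{1}{4} + 52} = \sqrt{\frac{209}{4}} = \frac{\sqrt{209}}{2} \approx 7.2284$)
$\left(105 - 102\right) s = \left(105 - 102\right) \frac{\sqrt{209}}{2} = 3 \frac{\sqrt{209}}{2} = \frac{3 \sqrt{209}}{2}$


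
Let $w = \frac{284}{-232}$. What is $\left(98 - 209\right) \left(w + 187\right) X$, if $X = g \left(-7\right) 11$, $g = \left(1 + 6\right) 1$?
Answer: $\frac{644657475}{58} \approx 1.1115 \cdot 10^{7}$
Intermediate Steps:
$w = - \frac{71}{58}$ ($w = 284 \left(- \frac{1}{232}\right) = - \frac{71}{58} \approx -1.2241$)
$g = 7$ ($g = 7 \cdot 1 = 7$)
$X = -539$ ($X = 7 \left(-7\right) 11 = \left(-49\right) 11 = -539$)
$\left(98 - 209\right) \left(w + 187\right) X = \left(98 - 209\right) \left(- \frac{71}{58} + 187\right) \left(-539\right) = \left(-111\right) \frac{10775}{58} \left(-539\right) = \left(- \frac{1196025}{58}\right) \left(-539\right) = \frac{644657475}{58}$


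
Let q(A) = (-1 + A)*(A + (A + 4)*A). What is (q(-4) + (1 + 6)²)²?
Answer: 4761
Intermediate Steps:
q(A) = (-1 + A)*(A + A*(4 + A)) (q(A) = (-1 + A)*(A + (4 + A)*A) = (-1 + A)*(A + A*(4 + A)))
(q(-4) + (1 + 6)²)² = (-4*(-5 + (-4)² + 4*(-4)) + (1 + 6)²)² = (-4*(-5 + 16 - 16) + 7²)² = (-4*(-5) + 49)² = (20 + 49)² = 69² = 4761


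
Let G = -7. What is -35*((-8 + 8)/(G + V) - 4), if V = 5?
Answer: 140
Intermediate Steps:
-35*((-8 + 8)/(G + V) - 4) = -35*((-8 + 8)/(-7 + 5) - 4) = -35*(0/(-2) - 4) = -35*(0*(-1/2) - 4) = -35*(0 - 4) = -35*(-4) = 140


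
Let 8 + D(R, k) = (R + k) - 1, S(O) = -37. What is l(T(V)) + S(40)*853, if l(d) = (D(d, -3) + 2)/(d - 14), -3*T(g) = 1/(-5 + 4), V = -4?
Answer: -1293972/41 ≈ -31560.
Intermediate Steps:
D(R, k) = -9 + R + k (D(R, k) = -8 + ((R + k) - 1) = -8 + (-1 + R + k) = -9 + R + k)
T(g) = ⅓ (T(g) = -1/(3*(-5 + 4)) = -⅓/(-1) = -⅓*(-1) = ⅓)
l(d) = (-10 + d)/(-14 + d) (l(d) = ((-9 + d - 3) + 2)/(d - 14) = ((-12 + d) + 2)/(-14 + d) = (-10 + d)/(-14 + d))
l(T(V)) + S(40)*853 = (-10 + ⅓)/(-14 + ⅓) - 37*853 = -29/3/(-41/3) - 31561 = -3/41*(-29/3) - 31561 = 29/41 - 31561 = -1293972/41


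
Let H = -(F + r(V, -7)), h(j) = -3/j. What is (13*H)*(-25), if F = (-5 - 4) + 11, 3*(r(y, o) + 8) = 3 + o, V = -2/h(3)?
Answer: -7150/3 ≈ -2383.3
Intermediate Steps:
V = 2 (V = -2*(-1/1) = -2/((-3*⅓)) = -2/(-1) = -2*(-1) = 2)
r(y, o) = -7 + o/3 (r(y, o) = -8 + (3 + o)/3 = -8 + (1 + o/3) = -7 + o/3)
F = 2 (F = -9 + 11 = 2)
H = 22/3 (H = -(2 + (-7 + (⅓)*(-7))) = -(2 + (-7 - 7/3)) = -(2 - 28/3) = -1*(-22/3) = 22/3 ≈ 7.3333)
(13*H)*(-25) = (13*(22/3))*(-25) = (286/3)*(-25) = -7150/3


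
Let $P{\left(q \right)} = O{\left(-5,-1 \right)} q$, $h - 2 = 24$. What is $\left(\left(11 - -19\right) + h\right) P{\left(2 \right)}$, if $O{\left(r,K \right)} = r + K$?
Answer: $-672$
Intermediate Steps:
$h = 26$ ($h = 2 + 24 = 26$)
$O{\left(r,K \right)} = K + r$
$P{\left(q \right)} = - 6 q$ ($P{\left(q \right)} = \left(-1 - 5\right) q = - 6 q$)
$\left(\left(11 - -19\right) + h\right) P{\left(2 \right)} = \left(\left(11 - -19\right) + 26\right) \left(\left(-6\right) 2\right) = \left(\left(11 + 19\right) + 26\right) \left(-12\right) = \left(30 + 26\right) \left(-12\right) = 56 \left(-12\right) = -672$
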